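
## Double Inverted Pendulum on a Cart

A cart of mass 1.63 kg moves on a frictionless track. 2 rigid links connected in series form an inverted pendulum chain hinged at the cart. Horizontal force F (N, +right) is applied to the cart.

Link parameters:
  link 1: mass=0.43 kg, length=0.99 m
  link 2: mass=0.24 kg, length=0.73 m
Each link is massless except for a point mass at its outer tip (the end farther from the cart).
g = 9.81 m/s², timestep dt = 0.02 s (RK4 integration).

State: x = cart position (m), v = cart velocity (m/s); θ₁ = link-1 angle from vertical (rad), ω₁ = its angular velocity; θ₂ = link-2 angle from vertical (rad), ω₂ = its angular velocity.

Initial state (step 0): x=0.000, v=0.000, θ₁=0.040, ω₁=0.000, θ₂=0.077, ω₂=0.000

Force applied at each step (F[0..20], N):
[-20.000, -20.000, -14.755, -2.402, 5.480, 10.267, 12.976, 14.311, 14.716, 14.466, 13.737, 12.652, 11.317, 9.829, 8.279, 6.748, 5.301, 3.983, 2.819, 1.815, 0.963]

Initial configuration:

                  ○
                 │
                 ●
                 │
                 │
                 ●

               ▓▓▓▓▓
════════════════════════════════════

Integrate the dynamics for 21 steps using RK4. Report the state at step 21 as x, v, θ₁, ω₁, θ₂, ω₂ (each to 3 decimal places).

Answer: x=0.074, v=0.966, θ₁=0.057, ω₁=-0.498, θ₂=0.044, ω₂=-0.237

Derivation:
apply F[0]=-20.000 → step 1: x=-0.002, v=-0.249, θ₁=0.043, ω₁=0.255, θ₂=0.077, ω₂=0.014
apply F[1]=-20.000 → step 2: x=-0.010, v=-0.497, θ₁=0.050, ω₁=0.512, θ₂=0.078, ω₂=0.026
apply F[2]=-14.755 → step 3: x=-0.022, v=-0.682, θ₁=0.062, ω₁=0.708, θ₂=0.078, ω₂=0.035
apply F[3]=-2.402 → step 4: x=-0.036, v=-0.717, θ₁=0.077, ω₁=0.756, θ₂=0.079, ω₂=0.038
apply F[4]=+5.480 → step 5: x=-0.049, v=-0.657, θ₁=0.092, ω₁=0.712, θ₂=0.080, ω₂=0.036
apply F[5]=+10.267 → step 6: x=-0.061, v=-0.539, θ₁=0.105, ω₁=0.615, θ₂=0.080, ω₂=0.028
apply F[6]=+12.976 → step 7: x=-0.071, v=-0.389, θ₁=0.116, ω₁=0.490, θ₂=0.081, ω₂=0.015
apply F[7]=+14.311 → step 8: x=-0.077, v=-0.223, θ₁=0.124, ω₁=0.352, θ₂=0.081, ω₂=-0.003
apply F[8]=+14.716 → step 9: x=-0.080, v=-0.054, θ₁=0.130, ω₁=0.214, θ₂=0.081, ω₂=-0.024
apply F[9]=+14.466 → step 10: x=-0.079, v=0.112, θ₁=0.133, ω₁=0.080, θ₂=0.080, ω₂=-0.048
apply F[10]=+13.737 → step 11: x=-0.075, v=0.269, θ₁=0.133, ω₁=-0.044, θ₂=0.079, ω₂=-0.072
apply F[11]=+12.652 → step 12: x=-0.068, v=0.412, θ₁=0.131, ω₁=-0.155, θ₂=0.077, ω₂=-0.097
apply F[12]=+11.317 → step 13: x=-0.059, v=0.540, θ₁=0.127, ω₁=-0.251, θ₂=0.075, ω₂=-0.121
apply F[13]=+9.829 → step 14: x=-0.047, v=0.650, θ₁=0.121, ω₁=-0.331, θ₂=0.072, ω₂=-0.144
apply F[14]=+8.279 → step 15: x=-0.033, v=0.742, θ₁=0.114, ω₁=-0.395, θ₂=0.069, ω₂=-0.164
apply F[15]=+6.748 → step 16: x=-0.017, v=0.816, θ₁=0.106, ω₁=-0.442, θ₂=0.066, ω₂=-0.182
apply F[16]=+5.301 → step 17: x=-0.001, v=0.872, θ₁=0.097, ω₁=-0.475, θ₂=0.062, ω₂=-0.198
apply F[17]=+3.983 → step 18: x=0.017, v=0.914, θ₁=0.087, ω₁=-0.495, θ₂=0.058, ω₂=-0.211
apply F[18]=+2.819 → step 19: x=0.036, v=0.942, θ₁=0.077, ω₁=-0.504, θ₂=0.053, ω₂=-0.222
apply F[19]=+1.815 → step 20: x=0.055, v=0.959, θ₁=0.067, ω₁=-0.505, θ₂=0.049, ω₂=-0.230
apply F[20]=+0.963 → step 21: x=0.074, v=0.966, θ₁=0.057, ω₁=-0.498, θ₂=0.044, ω₂=-0.237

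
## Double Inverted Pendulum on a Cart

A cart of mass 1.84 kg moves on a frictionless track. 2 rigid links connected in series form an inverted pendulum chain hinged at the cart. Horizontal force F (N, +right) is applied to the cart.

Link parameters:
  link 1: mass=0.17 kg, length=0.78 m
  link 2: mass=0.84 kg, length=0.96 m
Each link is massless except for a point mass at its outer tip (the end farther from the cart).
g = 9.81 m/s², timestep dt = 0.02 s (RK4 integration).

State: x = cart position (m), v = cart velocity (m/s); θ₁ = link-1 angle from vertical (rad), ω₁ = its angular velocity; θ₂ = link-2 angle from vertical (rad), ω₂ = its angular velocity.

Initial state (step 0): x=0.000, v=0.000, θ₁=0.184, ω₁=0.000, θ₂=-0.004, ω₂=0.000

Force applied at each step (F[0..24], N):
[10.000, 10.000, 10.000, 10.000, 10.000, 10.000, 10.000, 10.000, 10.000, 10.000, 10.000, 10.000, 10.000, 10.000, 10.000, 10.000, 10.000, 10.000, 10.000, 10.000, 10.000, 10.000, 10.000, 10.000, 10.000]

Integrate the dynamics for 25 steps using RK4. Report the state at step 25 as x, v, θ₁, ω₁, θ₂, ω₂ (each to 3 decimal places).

apply F[0]=+10.000 → step 1: x=0.001, v=0.091, θ₁=0.185, ω₁=0.140, θ₂=-0.006, ω₂=-0.207
apply F[1]=+10.000 → step 2: x=0.004, v=0.182, θ₁=0.190, ω₁=0.283, θ₂=-0.012, ω₂=-0.418
apply F[2]=+10.000 → step 3: x=0.008, v=0.273, θ₁=0.197, ω₁=0.432, θ₂=-0.023, ω₂=-0.634
apply F[3]=+10.000 → step 4: x=0.015, v=0.364, θ₁=0.207, ω₁=0.587, θ₂=-0.038, ω₂=-0.857
apply F[4]=+10.000 → step 5: x=0.023, v=0.456, θ₁=0.220, ω₁=0.745, θ₂=-0.057, ω₂=-1.084
apply F[5]=+10.000 → step 6: x=0.033, v=0.549, θ₁=0.237, ω₁=0.900, θ₂=-0.081, ω₂=-1.313
apply F[6]=+10.000 → step 7: x=0.045, v=0.643, θ₁=0.256, ω₁=1.046, θ₂=-0.110, ω₂=-1.536
apply F[7]=+10.000 → step 8: x=0.059, v=0.739, θ₁=0.278, ω₁=1.175, θ₂=-0.142, ω₂=-1.749
apply F[8]=+10.000 → step 9: x=0.074, v=0.836, θ₁=0.303, ω₁=1.280, θ₂=-0.179, ω₂=-1.948
apply F[9]=+10.000 → step 10: x=0.092, v=0.935, θ₁=0.329, ω₁=1.359, θ₂=-0.220, ω₂=-2.131
apply F[10]=+10.000 → step 11: x=0.112, v=1.034, θ₁=0.357, ω₁=1.411, θ₂=-0.265, ω₂=-2.298
apply F[11]=+10.000 → step 12: x=0.133, v=1.135, θ₁=0.386, ω₁=1.436, θ₂=-0.312, ω₂=-2.453
apply F[12]=+10.000 → step 13: x=0.157, v=1.236, θ₁=0.415, ω₁=1.436, θ₂=-0.363, ω₂=-2.598
apply F[13]=+10.000 → step 14: x=0.183, v=1.338, θ₁=0.443, ω₁=1.413, θ₂=-0.416, ω₂=-2.736
apply F[14]=+10.000 → step 15: x=0.211, v=1.440, θ₁=0.471, ω₁=1.366, θ₂=-0.472, ω₂=-2.872
apply F[15]=+10.000 → step 16: x=0.240, v=1.542, θ₁=0.498, ω₁=1.297, θ₂=-0.531, ω₂=-3.008
apply F[16]=+10.000 → step 17: x=0.272, v=1.643, θ₁=0.523, ω₁=1.205, θ₂=-0.592, ω₂=-3.149
apply F[17]=+10.000 → step 18: x=0.306, v=1.745, θ₁=0.546, ω₁=1.086, θ₂=-0.657, ω₂=-3.296
apply F[18]=+10.000 → step 19: x=0.342, v=1.846, θ₁=0.566, ω₁=0.940, θ₂=-0.724, ω₂=-3.453
apply F[19]=+10.000 → step 20: x=0.380, v=1.946, θ₁=0.583, ω₁=0.760, θ₂=-0.795, ω₂=-3.624
apply F[20]=+10.000 → step 21: x=0.420, v=2.045, θ₁=0.596, ω₁=0.543, θ₂=-0.869, ω₂=-3.812
apply F[21]=+10.000 → step 22: x=0.462, v=2.144, θ₁=0.604, ω₁=0.282, θ₂=-0.948, ω₂=-4.020
apply F[22]=+10.000 → step 23: x=0.506, v=2.241, θ₁=0.607, ω₁=-0.033, θ₂=-1.030, ω₂=-4.252
apply F[23]=+10.000 → step 24: x=0.551, v=2.336, θ₁=0.603, ω₁=-0.410, θ₂=-1.118, ω₂=-4.512
apply F[24]=+10.000 → step 25: x=0.599, v=2.430, θ₁=0.590, ω₁=-0.860, θ₂=-1.211, ω₂=-4.801

Answer: x=0.599, v=2.430, θ₁=0.590, ω₁=-0.860, θ₂=-1.211, ω₂=-4.801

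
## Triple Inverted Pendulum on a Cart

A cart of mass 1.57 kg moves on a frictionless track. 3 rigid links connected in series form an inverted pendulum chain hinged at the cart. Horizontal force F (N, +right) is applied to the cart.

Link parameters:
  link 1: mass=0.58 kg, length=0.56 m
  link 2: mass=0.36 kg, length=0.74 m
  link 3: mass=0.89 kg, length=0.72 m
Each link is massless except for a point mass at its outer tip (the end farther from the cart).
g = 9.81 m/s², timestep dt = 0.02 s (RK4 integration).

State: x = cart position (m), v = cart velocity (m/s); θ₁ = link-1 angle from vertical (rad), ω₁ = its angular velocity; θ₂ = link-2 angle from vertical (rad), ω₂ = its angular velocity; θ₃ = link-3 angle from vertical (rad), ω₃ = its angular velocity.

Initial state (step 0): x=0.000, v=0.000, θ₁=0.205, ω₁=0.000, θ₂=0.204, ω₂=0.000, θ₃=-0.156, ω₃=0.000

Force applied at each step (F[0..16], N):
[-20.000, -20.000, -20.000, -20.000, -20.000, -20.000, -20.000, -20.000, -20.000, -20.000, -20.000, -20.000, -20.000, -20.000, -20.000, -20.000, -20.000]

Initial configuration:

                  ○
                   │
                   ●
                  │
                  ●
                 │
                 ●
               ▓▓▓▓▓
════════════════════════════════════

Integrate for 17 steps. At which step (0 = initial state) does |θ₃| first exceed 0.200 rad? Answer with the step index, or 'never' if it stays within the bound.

apply F[0]=-20.000 → step 1: x=-0.003, v=-0.281, θ₁=0.211, ω₁=0.565, θ₂=0.205, ω₂=0.111, θ₃=-0.158, ω₃=-0.173
apply F[1]=-20.000 → step 2: x=-0.011, v=-0.562, θ₁=0.228, ω₁=1.134, θ₂=0.208, ω₂=0.209, θ₃=-0.163, ω₃=-0.332
apply F[2]=-20.000 → step 3: x=-0.025, v=-0.840, θ₁=0.256, ω₁=1.707, θ₂=0.213, ω₂=0.282, θ₃=-0.171, ω₃=-0.463
apply F[3]=-20.000 → step 4: x=-0.045, v=-1.112, θ₁=0.296, ω₁=2.281, θ₂=0.219, ω₂=0.324, θ₃=-0.181, ω₃=-0.552
apply F[4]=-20.000 → step 5: x=-0.070, v=-1.374, θ₁=0.347, ω₁=2.842, θ₂=0.226, ω₂=0.335, θ₃=-0.193, ω₃=-0.586
apply F[5]=-20.000 → step 6: x=-0.100, v=-1.622, θ₁=0.409, ω₁=3.374, θ₂=0.233, ω₂=0.325, θ₃=-0.204, ω₃=-0.556
apply F[6]=-20.000 → step 7: x=-0.134, v=-1.851, θ₁=0.482, ω₁=3.856, θ₂=0.239, ω₂=0.311, θ₃=-0.214, ω₃=-0.462
apply F[7]=-20.000 → step 8: x=-0.174, v=-2.057, θ₁=0.563, ω₁=4.274, θ₂=0.245, ω₂=0.316, θ₃=-0.222, ω₃=-0.311
apply F[8]=-20.000 → step 9: x=-0.217, v=-2.239, θ₁=0.652, ω₁=4.623, θ₂=0.252, ω₂=0.359, θ₃=-0.227, ω₃=-0.118
apply F[9]=-20.000 → step 10: x=-0.263, v=-2.399, θ₁=0.748, ω₁=4.905, θ₂=0.260, ω₂=0.456, θ₃=-0.227, ω₃=0.102
apply F[10]=-20.000 → step 11: x=-0.312, v=-2.539, θ₁=0.848, ω₁=5.129, θ₂=0.271, ω₂=0.612, θ₃=-0.222, ω₃=0.335
apply F[11]=-20.000 → step 12: x=-0.364, v=-2.661, θ₁=0.953, ω₁=5.308, θ₂=0.285, ω₂=0.829, θ₃=-0.213, ω₃=0.571
apply F[12]=-20.000 → step 13: x=-0.419, v=-2.767, θ₁=1.060, ω₁=5.452, θ₂=0.304, ω₂=1.102, θ₃=-0.200, ω₃=0.805
apply F[13]=-20.000 → step 14: x=-0.475, v=-2.861, θ₁=1.170, ω₁=5.566, θ₂=0.329, ω₂=1.427, θ₃=-0.181, ω₃=1.037
apply F[14]=-20.000 → step 15: x=-0.533, v=-2.943, θ₁=1.283, ω₁=5.655, θ₂=0.361, ω₂=1.797, θ₃=-0.158, ω₃=1.269
apply F[15]=-20.000 → step 16: x=-0.593, v=-3.015, θ₁=1.396, ω₁=5.719, θ₂=0.401, ω₂=2.205, θ₃=-0.130, ω₃=1.505
apply F[16]=-20.000 → step 17: x=-0.654, v=-3.079, θ₁=1.511, ω₁=5.752, θ₂=0.450, ω₂=2.641, θ₃=-0.098, ω₃=1.751
|θ₃| = 0.204 > 0.200 first at step 6.

Answer: 6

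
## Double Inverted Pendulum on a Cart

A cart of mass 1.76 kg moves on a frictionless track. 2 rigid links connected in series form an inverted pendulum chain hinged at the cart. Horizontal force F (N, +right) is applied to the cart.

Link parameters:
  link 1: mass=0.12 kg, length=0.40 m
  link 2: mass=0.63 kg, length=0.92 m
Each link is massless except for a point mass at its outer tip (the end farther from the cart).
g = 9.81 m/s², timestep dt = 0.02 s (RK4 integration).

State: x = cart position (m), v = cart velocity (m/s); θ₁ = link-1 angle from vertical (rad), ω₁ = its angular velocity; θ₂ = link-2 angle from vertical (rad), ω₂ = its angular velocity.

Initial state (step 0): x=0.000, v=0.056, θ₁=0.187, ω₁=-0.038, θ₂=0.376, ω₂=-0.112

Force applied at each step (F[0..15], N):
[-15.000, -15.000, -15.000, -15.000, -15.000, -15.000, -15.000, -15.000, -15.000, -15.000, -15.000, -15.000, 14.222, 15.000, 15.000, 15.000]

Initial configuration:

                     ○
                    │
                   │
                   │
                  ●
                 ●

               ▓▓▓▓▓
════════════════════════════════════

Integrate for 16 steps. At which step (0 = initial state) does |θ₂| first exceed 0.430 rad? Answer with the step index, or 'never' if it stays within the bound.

Answer: 7

Derivation:
apply F[0]=-15.000 → step 1: x=-0.001, v=-0.125, θ₁=0.188, ω₁=0.174, θ₂=0.375, ω₂=0.059
apply F[1]=-15.000 → step 2: x=-0.005, v=-0.306, θ₁=0.194, ω₁=0.395, θ₂=0.378, ω₂=0.226
apply F[2]=-15.000 → step 3: x=-0.013, v=-0.488, θ₁=0.204, ω₁=0.632, θ₂=0.384, ω₂=0.387
apply F[3]=-15.000 → step 4: x=-0.025, v=-0.669, θ₁=0.219, ω₁=0.894, θ₂=0.394, ω₂=0.537
apply F[4]=-15.000 → step 5: x=-0.040, v=-0.851, θ₁=0.240, ω₁=1.193, θ₂=0.406, ω₂=0.672
apply F[5]=-15.000 → step 6: x=-0.059, v=-1.033, θ₁=0.268, ω₁=1.539, θ₂=0.420, ω₂=0.788
apply F[6]=-15.000 → step 7: x=-0.081, v=-1.215, θ₁=0.302, ω₁=1.943, θ₂=0.437, ω₂=0.878
apply F[7]=-15.000 → step 8: x=-0.107, v=-1.395, θ₁=0.346, ω₁=2.413, θ₂=0.455, ω₂=0.939
apply F[8]=-15.000 → step 9: x=-0.137, v=-1.572, θ₁=0.399, ω₁=2.952, θ₂=0.475, ω₂=0.968
apply F[9]=-15.000 → step 10: x=-0.170, v=-1.744, θ₁=0.464, ω₁=3.541, θ₂=0.494, ω₂=0.972
apply F[10]=-15.000 → step 11: x=-0.207, v=-1.906, θ₁=0.541, ω₁=4.131, θ₂=0.513, ω₂=0.973
apply F[11]=-15.000 → step 12: x=-0.246, v=-2.056, θ₁=0.629, ω₁=4.640, θ₂=0.533, ω₂=1.010
apply F[12]=+14.222 → step 13: x=-0.286, v=-1.908, θ₁=0.722, ω₁=4.738, θ₂=0.553, ω₂=0.965
apply F[13]=+15.000 → step 14: x=-0.322, v=-1.750, θ₁=0.819, ω₁=4.901, θ₂=0.572, ω₂=0.906
apply F[14]=+15.000 → step 15: x=-0.356, v=-1.589, θ₁=0.919, ω₁=5.102, θ₂=0.589, ω₂=0.855
apply F[15]=+15.000 → step 16: x=-0.386, v=-1.422, θ₁=1.023, ω₁=5.317, θ₂=0.606, ω₂=0.825
|θ₂| = 0.437 > 0.430 first at step 7.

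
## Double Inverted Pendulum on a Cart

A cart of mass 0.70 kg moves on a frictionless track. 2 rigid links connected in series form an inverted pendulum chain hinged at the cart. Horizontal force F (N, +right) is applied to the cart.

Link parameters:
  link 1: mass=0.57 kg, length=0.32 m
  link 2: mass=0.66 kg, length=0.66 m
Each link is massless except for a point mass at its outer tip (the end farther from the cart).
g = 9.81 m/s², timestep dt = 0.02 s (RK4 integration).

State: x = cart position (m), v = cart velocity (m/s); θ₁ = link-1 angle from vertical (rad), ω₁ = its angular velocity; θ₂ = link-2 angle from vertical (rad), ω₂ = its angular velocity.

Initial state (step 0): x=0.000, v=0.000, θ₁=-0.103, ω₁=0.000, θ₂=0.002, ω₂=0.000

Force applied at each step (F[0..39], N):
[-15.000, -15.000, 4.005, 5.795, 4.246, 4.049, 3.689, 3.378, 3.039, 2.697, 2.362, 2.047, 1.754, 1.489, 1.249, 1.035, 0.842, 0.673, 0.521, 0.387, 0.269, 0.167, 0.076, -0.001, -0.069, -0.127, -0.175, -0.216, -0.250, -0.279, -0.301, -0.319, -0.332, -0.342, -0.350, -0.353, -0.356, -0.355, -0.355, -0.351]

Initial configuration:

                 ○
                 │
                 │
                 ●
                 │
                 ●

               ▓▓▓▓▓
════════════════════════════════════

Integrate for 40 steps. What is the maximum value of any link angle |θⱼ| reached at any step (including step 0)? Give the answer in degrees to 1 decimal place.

Answer: 5.9°

Derivation:
apply F[0]=-15.000 → step 1: x=-0.004, v=-0.389, θ₁=-0.092, ω₁=1.064, θ₂=0.003, ω₂=0.076
apply F[1]=-15.000 → step 2: x=-0.016, v=-0.789, θ₁=-0.060, ω₁=2.201, θ₂=0.005, ω₂=0.132
apply F[2]=+4.005 → step 3: x=-0.030, v=-0.663, θ₁=-0.021, ω₁=1.757, θ₂=0.008, ω₂=0.156
apply F[3]=+5.795 → step 4: x=-0.042, v=-0.496, θ₁=0.009, ω₁=1.223, θ₂=0.011, ω₂=0.165
apply F[4]=+4.246 → step 5: x=-0.050, v=-0.381, θ₁=0.030, ω₁=0.883, θ₂=0.014, ω₂=0.160
apply F[5]=+4.049 → step 6: x=-0.057, v=-0.279, θ₁=0.045, ω₁=0.601, θ₂=0.017, ω₂=0.146
apply F[6]=+3.689 → step 7: x=-0.062, v=-0.191, θ₁=0.055, ω₁=0.380, θ₂=0.020, ω₂=0.125
apply F[7]=+3.378 → step 8: x=-0.065, v=-0.115, θ₁=0.061, ω₁=0.204, θ₂=0.022, ω₂=0.101
apply F[8]=+3.039 → step 9: x=-0.066, v=-0.049, θ₁=0.063, ω₁=0.067, θ₂=0.024, ω₂=0.076
apply F[9]=+2.697 → step 10: x=-0.067, v=0.005, θ₁=0.064, ω₁=-0.037, θ₂=0.025, ω₂=0.051
apply F[10]=+2.362 → step 11: x=-0.066, v=0.051, θ₁=0.062, ω₁=-0.114, θ₂=0.026, ω₂=0.027
apply F[11]=+2.047 → step 12: x=-0.065, v=0.088, θ₁=0.059, ω₁=-0.169, θ₂=0.026, ω₂=0.005
apply F[12]=+1.754 → step 13: x=-0.063, v=0.119, θ₁=0.055, ω₁=-0.206, θ₂=0.026, ω₂=-0.015
apply F[13]=+1.489 → step 14: x=-0.060, v=0.143, θ₁=0.051, ω₁=-0.229, θ₂=0.026, ω₂=-0.033
apply F[14]=+1.249 → step 15: x=-0.057, v=0.162, θ₁=0.046, ω₁=-0.242, θ₂=0.025, ω₂=-0.048
apply F[15]=+1.035 → step 16: x=-0.054, v=0.176, θ₁=0.042, ω₁=-0.246, θ₂=0.024, ω₂=-0.060
apply F[16]=+0.842 → step 17: x=-0.050, v=0.187, θ₁=0.037, ω₁=-0.244, θ₂=0.023, ω₂=-0.070
apply F[17]=+0.673 → step 18: x=-0.046, v=0.194, θ₁=0.032, ω₁=-0.238, θ₂=0.021, ω₂=-0.078
apply F[18]=+0.521 → step 19: x=-0.042, v=0.199, θ₁=0.027, ω₁=-0.228, θ₂=0.020, ω₂=-0.084
apply F[19]=+0.387 → step 20: x=-0.038, v=0.201, θ₁=0.023, ω₁=-0.216, θ₂=0.018, ω₂=-0.088
apply F[20]=+0.269 → step 21: x=-0.034, v=0.202, θ₁=0.019, ω₁=-0.202, θ₂=0.016, ω₂=-0.090
apply F[21]=+0.167 → step 22: x=-0.030, v=0.201, θ₁=0.015, ω₁=-0.187, θ₂=0.014, ω₂=-0.091
apply F[22]=+0.076 → step 23: x=-0.026, v=0.198, θ₁=0.011, ω₁=-0.173, θ₂=0.012, ω₂=-0.091
apply F[23]=-0.001 → step 24: x=-0.022, v=0.195, θ₁=0.008, ω₁=-0.158, θ₂=0.011, ω₂=-0.090
apply F[24]=-0.069 → step 25: x=-0.019, v=0.191, θ₁=0.005, ω₁=-0.143, θ₂=0.009, ω₂=-0.088
apply F[25]=-0.127 → step 26: x=-0.015, v=0.186, θ₁=0.002, ω₁=-0.129, θ₂=0.007, ω₂=-0.085
apply F[26]=-0.175 → step 27: x=-0.011, v=0.181, θ₁=-0.000, ω₁=-0.116, θ₂=0.005, ω₂=-0.081
apply F[27]=-0.216 → step 28: x=-0.008, v=0.175, θ₁=-0.002, ω₁=-0.103, θ₂=0.004, ω₂=-0.078
apply F[28]=-0.250 → step 29: x=-0.004, v=0.169, θ₁=-0.004, ω₁=-0.091, θ₂=0.002, ω₂=-0.073
apply F[29]=-0.279 → step 30: x=-0.001, v=0.163, θ₁=-0.006, ω₁=-0.080, θ₂=0.001, ω₂=-0.069
apply F[30]=-0.301 → step 31: x=0.002, v=0.157, θ₁=-0.008, ω₁=-0.069, θ₂=-0.000, ω₂=-0.065
apply F[31]=-0.319 → step 32: x=0.005, v=0.150, θ₁=-0.009, ω₁=-0.060, θ₂=-0.002, ω₂=-0.060
apply F[32]=-0.332 → step 33: x=0.008, v=0.144, θ₁=-0.010, ω₁=-0.051, θ₂=-0.003, ω₂=-0.055
apply F[33]=-0.342 → step 34: x=0.011, v=0.138, θ₁=-0.011, ω₁=-0.043, θ₂=-0.004, ω₂=-0.051
apply F[34]=-0.350 → step 35: x=0.014, v=0.132, θ₁=-0.012, ω₁=-0.036, θ₂=-0.005, ω₂=-0.046
apply F[35]=-0.353 → step 36: x=0.016, v=0.126, θ₁=-0.012, ω₁=-0.030, θ₂=-0.006, ω₂=-0.042
apply F[36]=-0.356 → step 37: x=0.019, v=0.120, θ₁=-0.013, ω₁=-0.024, θ₂=-0.007, ω₂=-0.038
apply F[37]=-0.355 → step 38: x=0.021, v=0.115, θ₁=-0.013, ω₁=-0.019, θ₂=-0.007, ω₂=-0.034
apply F[38]=-0.355 → step 39: x=0.023, v=0.109, θ₁=-0.014, ω₁=-0.014, θ₂=-0.008, ω₂=-0.030
apply F[39]=-0.351 → step 40: x=0.026, v=0.104, θ₁=-0.014, ω₁=-0.010, θ₂=-0.008, ω₂=-0.026
Max |angle| over trajectory = 0.103 rad = 5.9°.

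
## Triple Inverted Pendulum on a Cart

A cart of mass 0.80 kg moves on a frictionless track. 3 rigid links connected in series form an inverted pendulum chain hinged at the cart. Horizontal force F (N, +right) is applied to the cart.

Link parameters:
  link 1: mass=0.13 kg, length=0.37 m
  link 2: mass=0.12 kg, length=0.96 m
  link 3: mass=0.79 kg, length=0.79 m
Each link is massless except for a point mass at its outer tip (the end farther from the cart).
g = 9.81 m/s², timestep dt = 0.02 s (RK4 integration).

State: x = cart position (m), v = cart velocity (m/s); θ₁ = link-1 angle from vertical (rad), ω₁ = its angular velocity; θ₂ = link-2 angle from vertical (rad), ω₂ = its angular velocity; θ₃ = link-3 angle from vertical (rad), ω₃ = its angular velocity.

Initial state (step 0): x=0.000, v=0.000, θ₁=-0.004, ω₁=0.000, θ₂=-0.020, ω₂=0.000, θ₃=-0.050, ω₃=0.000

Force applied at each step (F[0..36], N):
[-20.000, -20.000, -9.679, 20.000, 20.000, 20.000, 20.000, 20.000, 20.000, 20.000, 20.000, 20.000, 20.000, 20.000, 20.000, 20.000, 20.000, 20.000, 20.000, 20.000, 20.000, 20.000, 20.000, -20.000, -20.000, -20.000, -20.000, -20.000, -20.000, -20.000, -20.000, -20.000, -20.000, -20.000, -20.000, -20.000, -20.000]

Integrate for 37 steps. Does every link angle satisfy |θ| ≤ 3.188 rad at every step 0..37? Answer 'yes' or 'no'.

Answer: yes

Derivation:
apply F[0]=-20.000 → step 1: x=-0.005, v=-0.500, θ₁=0.010, ω₁=1.425, θ₂=-0.020, ω₂=0.007, θ₃=-0.051, ω₃=-0.055
apply F[1]=-20.000 → step 2: x=-0.020, v=-1.005, θ₁=0.054, ω₁=2.931, θ₂=-0.020, ω₂=-0.018, θ₃=-0.052, ω₃=-0.097
apply F[2]=-9.679 → step 3: x=-0.043, v=-1.256, θ₁=0.121, ω₁=3.809, θ₂=-0.021, ω₂=-0.070, θ₃=-0.054, ω₃=-0.123
apply F[3]=+20.000 → step 4: x=-0.063, v=-0.785, θ₁=0.190, ω₁=3.118, θ₂=-0.024, ω₂=-0.253, θ₃=-0.057, ω₃=-0.169
apply F[4]=+20.000 → step 5: x=-0.074, v=-0.330, θ₁=0.248, ω₁=2.736, θ₂=-0.032, ω₂=-0.541, θ₃=-0.061, ω₃=-0.216
apply F[5]=+20.000 → step 6: x=-0.076, v=0.117, θ₁=0.300, ω₁=2.536, θ₂=-0.046, ω₂=-0.900, θ₃=-0.066, ω₃=-0.250
apply F[6]=+20.000 → step 7: x=-0.070, v=0.562, θ₁=0.350, ω₁=2.416, θ₂=-0.068, ω₂=-1.303, θ₃=-0.071, ω₃=-0.264
apply F[7]=+20.000 → step 8: x=-0.054, v=1.008, θ₁=0.397, ω₁=2.292, θ₂=-0.098, ω₂=-1.727, θ₃=-0.076, ω₃=-0.257
apply F[8]=+20.000 → step 9: x=-0.029, v=1.457, θ₁=0.441, ω₁=2.103, θ₂=-0.137, ω₂=-2.153, θ₃=-0.081, ω₃=-0.231
apply F[9]=+20.000 → step 10: x=0.004, v=1.911, θ₁=0.480, ω₁=1.809, θ₂=-0.184, ω₂=-2.569, θ₃=-0.085, ω₃=-0.193
apply F[10]=+20.000 → step 11: x=0.047, v=2.368, θ₁=0.512, ω₁=1.381, θ₂=-0.240, ω₂=-2.967, θ₃=-0.089, ω₃=-0.155
apply F[11]=+20.000 → step 12: x=0.099, v=2.829, θ₁=0.535, ω₁=0.801, θ₂=-0.303, ω₂=-3.342, θ₃=-0.092, ω₃=-0.125
apply F[12]=+20.000 → step 13: x=0.160, v=3.294, θ₁=0.543, ω₁=0.053, θ₂=-0.373, ω₂=-3.687, θ₃=-0.094, ω₃=-0.117
apply F[13]=+20.000 → step 14: x=0.231, v=3.762, θ₁=0.535, ω₁=-0.875, θ₂=-0.450, ω₂=-3.992, θ₃=-0.097, ω₃=-0.140
apply F[14]=+20.000 → step 15: x=0.311, v=4.236, θ₁=0.507, ω₁=-1.992, θ₂=-0.532, ω₂=-4.240, θ₃=-0.100, ω₃=-0.203
apply F[15]=+20.000 → step 16: x=0.400, v=4.716, θ₁=0.454, ω₁=-3.307, θ₂=-0.619, ω₂=-4.405, θ₃=-0.105, ω₃=-0.312
apply F[16]=+20.000 → step 17: x=0.500, v=5.206, θ₁=0.373, ω₁=-4.826, θ₂=-0.708, ω₂=-4.446, θ₃=-0.113, ω₃=-0.471
apply F[17]=+20.000 → step 18: x=0.609, v=5.707, θ₁=0.260, ω₁=-6.564, θ₂=-0.796, ω₂=-4.301, θ₃=-0.124, ω₃=-0.684
apply F[18]=+20.000 → step 19: x=0.728, v=6.215, θ₁=0.109, ω₁=-8.549, θ₂=-0.878, ω₂=-3.875, θ₃=-0.140, ω₃=-0.967
apply F[19]=+20.000 → step 20: x=0.857, v=6.716, θ₁=-0.084, ω₁=-10.845, θ₂=-0.948, ω₂=-3.018, θ₃=-0.164, ω₃=-1.387
apply F[20]=+20.000 → step 21: x=0.996, v=7.161, θ₁=-0.327, ω₁=-13.580, θ₂=-0.994, ω₂=-1.487, θ₃=-0.198, ω₃=-2.150
apply F[21]=+20.000 → step 22: x=1.143, v=7.414, θ₁=-0.631, ω₁=-16.789, θ₂=-1.000, ω₂=1.114, θ₃=-0.256, ω₃=-3.885
apply F[22]=+20.000 → step 23: x=1.289, v=7.110, θ₁=-0.991, ω₁=-18.415, θ₂=-0.942, ω₂=4.688, θ₃=-0.369, ω₃=-7.909
apply F[23]=-20.000 → step 24: x=1.417, v=5.684, θ₁=-1.313, ω₁=-13.079, θ₂=-0.833, ω₂=5.731, θ₃=-0.565, ω₃=-11.285
apply F[24]=-20.000 → step 25: x=1.520, v=4.683, θ₁=-1.505, ω₁=-6.427, θ₂=-0.729, ω₂=4.495, θ₃=-0.801, ω₃=-11.938
apply F[25]=-20.000 → step 26: x=1.606, v=4.026, θ₁=-1.588, ω₁=-2.280, θ₂=-0.655, ω₂=2.854, θ₃=-1.034, ω₃=-11.283
apply F[26]=-20.000 → step 27: x=1.682, v=3.500, θ₁=-1.611, ω₁=-0.241, θ₂=-0.613, ω₂=1.418, θ₃=-1.252, ω₃=-10.516
apply F[27]=-20.000 → step 28: x=1.747, v=3.021, θ₁=-1.606, ω₁=0.615, θ₂=-0.597, ω₂=0.217, θ₃=-1.456, ω₃=-9.935
apply F[28]=-20.000 → step 29: x=1.803, v=2.563, θ₁=-1.590, ω₁=0.843, θ₂=-0.603, ω₂=-0.817, θ₃=-1.650, ω₃=-9.549
apply F[29]=-20.000 → step 30: x=1.849, v=2.117, θ₁=-1.574, ω₁=0.726, θ₂=-0.629, ω₂=-1.751, θ₃=-1.839, ω₃=-9.312
apply F[30]=-20.000 → step 31: x=1.887, v=1.678, θ₁=-1.562, ω₁=0.413, θ₂=-0.673, ω₂=-2.635, θ₃=-2.024, ω₃=-9.182
apply F[31]=-20.000 → step 32: x=1.917, v=1.244, θ₁=-1.558, ω₁=-0.007, θ₂=-0.734, ω₂=-3.503, θ₃=-2.206, ω₃=-9.118
apply F[32]=-20.000 → step 33: x=1.937, v=0.812, θ₁=-1.563, ω₁=-0.470, θ₂=-0.813, ω₂=-4.380, θ₃=-2.388, ω₃=-9.079
apply F[33]=-20.000 → step 34: x=1.949, v=0.376, θ₁=-1.577, ω₁=-0.920, θ₂=-0.910, ω₂=-5.277, θ₃=-2.569, ω₃=-9.018
apply F[34]=-20.000 → step 35: x=1.952, v=-0.068, θ₁=-1.599, ω₁=-1.307, θ₂=-1.024, ω₂=-6.191, θ₃=-2.749, ω₃=-8.875
apply F[35]=-20.000 → step 36: x=1.946, v=-0.528, θ₁=-1.629, ω₁=-1.592, θ₂=-1.157, ω₂=-7.100, θ₃=-2.923, ω₃=-8.574
apply F[36]=-20.000 → step 37: x=1.931, v=-1.015, θ₁=-1.662, ω₁=-1.785, θ₂=-1.308, ω₂=-7.956, θ₃=-3.090, ω₃=-8.032
Max |angle| over trajectory = 3.090 rad; bound = 3.188 → within bound.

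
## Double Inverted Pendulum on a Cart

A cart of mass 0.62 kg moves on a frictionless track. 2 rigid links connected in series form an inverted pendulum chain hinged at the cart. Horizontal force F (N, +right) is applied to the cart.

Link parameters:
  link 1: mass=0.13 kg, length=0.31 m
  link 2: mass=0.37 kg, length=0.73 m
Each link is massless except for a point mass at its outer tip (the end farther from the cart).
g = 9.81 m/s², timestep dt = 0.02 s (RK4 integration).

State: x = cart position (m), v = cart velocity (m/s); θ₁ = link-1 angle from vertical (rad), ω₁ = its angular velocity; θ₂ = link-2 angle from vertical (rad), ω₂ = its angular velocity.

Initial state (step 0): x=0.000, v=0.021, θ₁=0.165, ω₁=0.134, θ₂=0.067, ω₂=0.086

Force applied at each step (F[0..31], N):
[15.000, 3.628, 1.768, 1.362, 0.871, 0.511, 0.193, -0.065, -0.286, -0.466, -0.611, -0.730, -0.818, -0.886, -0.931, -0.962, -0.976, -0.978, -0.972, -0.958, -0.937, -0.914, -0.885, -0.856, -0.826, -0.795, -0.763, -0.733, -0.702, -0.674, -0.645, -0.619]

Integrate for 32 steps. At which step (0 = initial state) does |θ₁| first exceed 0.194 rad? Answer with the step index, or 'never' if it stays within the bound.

Answer: never

Derivation:
apply F[0]=+15.000 → step 1: x=0.005, v=0.471, θ₁=0.157, ω₁=-0.972, θ₂=0.067, ω₂=-0.043
apply F[1]=+3.628 → step 2: x=0.015, v=0.565, θ₁=0.137, ω₁=-1.033, θ₂=0.066, ω₂=-0.127
apply F[2]=+1.768 → step 3: x=0.027, v=0.602, θ₁=0.117, ω₁=-0.965, θ₂=0.062, ω₂=-0.190
apply F[3]=+1.362 → step 4: x=0.039, v=0.630, θ₁=0.098, ω₁=-0.902, θ₂=0.058, ω₂=-0.237
apply F[4]=+0.871 → step 5: x=0.052, v=0.644, θ₁=0.081, ω₁=-0.833, θ₂=0.053, ω₂=-0.271
apply F[5]=+0.511 → step 6: x=0.065, v=0.649, θ₁=0.065, ω₁=-0.764, θ₂=0.047, ω₂=-0.294
apply F[6]=+0.193 → step 7: x=0.078, v=0.647, θ₁=0.051, ω₁=-0.696, θ₂=0.041, ω₂=-0.307
apply F[7]=-0.065 → step 8: x=0.091, v=0.638, θ₁=0.037, ω₁=-0.630, θ₂=0.035, ω₂=-0.313
apply F[8]=-0.286 → step 9: x=0.103, v=0.624, θ₁=0.025, ω₁=-0.566, θ₂=0.029, ω₂=-0.312
apply F[9]=-0.466 → step 10: x=0.116, v=0.606, θ₁=0.015, ω₁=-0.506, θ₂=0.023, ω₂=-0.306
apply F[10]=-0.611 → step 11: x=0.128, v=0.584, θ₁=0.005, ω₁=-0.449, θ₂=0.017, ω₂=-0.296
apply F[11]=-0.730 → step 12: x=0.139, v=0.561, θ₁=-0.003, ω₁=-0.395, θ₂=0.011, ω₂=-0.282
apply F[12]=-0.818 → step 13: x=0.150, v=0.536, θ₁=-0.011, ω₁=-0.345, θ₂=0.005, ω₂=-0.267
apply F[13]=-0.886 → step 14: x=0.160, v=0.509, θ₁=-0.017, ω₁=-0.299, θ₂=0.000, ω₂=-0.249
apply F[14]=-0.931 → step 15: x=0.170, v=0.482, θ₁=-0.023, ω₁=-0.256, θ₂=-0.005, ω₂=-0.231
apply F[15]=-0.962 → step 16: x=0.180, v=0.455, θ₁=-0.027, ω₁=-0.217, θ₂=-0.009, ω₂=-0.212
apply F[16]=-0.976 → step 17: x=0.189, v=0.428, θ₁=-0.031, ω₁=-0.183, θ₂=-0.013, ω₂=-0.193
apply F[17]=-0.978 → step 18: x=0.197, v=0.402, θ₁=-0.035, ω₁=-0.151, θ₂=-0.017, ω₂=-0.175
apply F[18]=-0.972 → step 19: x=0.205, v=0.376, θ₁=-0.037, ω₁=-0.123, θ₂=-0.020, ω₂=-0.156
apply F[19]=-0.958 → step 20: x=0.212, v=0.352, θ₁=-0.040, ω₁=-0.098, θ₂=-0.023, ω₂=-0.139
apply F[20]=-0.937 → step 21: x=0.219, v=0.328, θ₁=-0.041, ω₁=-0.077, θ₂=-0.026, ω₂=-0.122
apply F[21]=-0.914 → step 22: x=0.225, v=0.305, θ₁=-0.043, ω₁=-0.058, θ₂=-0.028, ω₂=-0.106
apply F[22]=-0.885 → step 23: x=0.231, v=0.283, θ₁=-0.044, ω₁=-0.041, θ₂=-0.030, ω₂=-0.091
apply F[23]=-0.856 → step 24: x=0.236, v=0.263, θ₁=-0.044, ω₁=-0.027, θ₂=-0.031, ω₂=-0.077
apply F[24]=-0.826 → step 25: x=0.241, v=0.243, θ₁=-0.045, ω₁=-0.014, θ₂=-0.033, ω₂=-0.064
apply F[25]=-0.795 → step 26: x=0.246, v=0.225, θ₁=-0.045, ω₁=-0.003, θ₂=-0.034, ω₂=-0.052
apply F[26]=-0.763 → step 27: x=0.250, v=0.207, θ₁=-0.045, ω₁=0.006, θ₂=-0.035, ω₂=-0.041
apply F[27]=-0.733 → step 28: x=0.254, v=0.190, θ₁=-0.045, ω₁=0.013, θ₂=-0.036, ω₂=-0.032
apply F[28]=-0.702 → step 29: x=0.258, v=0.175, θ₁=-0.044, ω₁=0.020, θ₂=-0.036, ω₂=-0.023
apply F[29]=-0.674 → step 30: x=0.261, v=0.160, θ₁=-0.044, ω₁=0.025, θ₂=-0.037, ω₂=-0.015
apply F[30]=-0.645 → step 31: x=0.264, v=0.146, θ₁=-0.043, ω₁=0.030, θ₂=-0.037, ω₂=-0.007
apply F[31]=-0.619 → step 32: x=0.267, v=0.133, θ₁=-0.043, ω₁=0.034, θ₂=-0.037, ω₂=-0.001
max |θ₁| = 0.165 ≤ 0.194 over all 33 states.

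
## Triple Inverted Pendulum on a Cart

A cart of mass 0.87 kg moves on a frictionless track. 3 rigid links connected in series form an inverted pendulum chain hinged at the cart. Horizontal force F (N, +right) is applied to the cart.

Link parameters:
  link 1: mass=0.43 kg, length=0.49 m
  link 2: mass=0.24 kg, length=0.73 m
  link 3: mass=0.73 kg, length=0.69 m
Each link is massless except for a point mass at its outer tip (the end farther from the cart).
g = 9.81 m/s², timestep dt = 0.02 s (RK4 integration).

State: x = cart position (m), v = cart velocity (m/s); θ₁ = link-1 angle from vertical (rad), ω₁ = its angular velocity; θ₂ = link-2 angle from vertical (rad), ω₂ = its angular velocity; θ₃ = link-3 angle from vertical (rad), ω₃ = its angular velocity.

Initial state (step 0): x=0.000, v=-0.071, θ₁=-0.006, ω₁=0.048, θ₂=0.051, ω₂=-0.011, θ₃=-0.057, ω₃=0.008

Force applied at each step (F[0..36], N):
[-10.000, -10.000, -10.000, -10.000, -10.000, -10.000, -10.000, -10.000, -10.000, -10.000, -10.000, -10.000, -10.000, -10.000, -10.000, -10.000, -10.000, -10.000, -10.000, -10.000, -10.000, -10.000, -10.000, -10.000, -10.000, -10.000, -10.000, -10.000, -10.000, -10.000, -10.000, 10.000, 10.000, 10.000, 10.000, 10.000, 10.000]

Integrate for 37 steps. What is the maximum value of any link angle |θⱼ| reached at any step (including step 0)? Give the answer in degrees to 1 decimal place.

Answer: 160.7°

Derivation:
apply F[0]=-10.000 → step 1: x=-0.004, v=-0.300, θ₁=-0.001, ω₁=0.465, θ₂=0.052, ω₂=0.120, θ₃=-0.058, ω₃=-0.111
apply F[1]=-10.000 → step 2: x=-0.012, v=-0.531, θ₁=0.013, ω₁=0.899, θ₂=0.056, ω₂=0.245, θ₃=-0.061, ω₃=-0.231
apply F[2]=-10.000 → step 3: x=-0.025, v=-0.767, θ₁=0.035, ω₁=1.363, θ₂=0.062, ω₂=0.357, θ₃=-0.067, ω₃=-0.351
apply F[3]=-10.000 → step 4: x=-0.043, v=-1.009, θ₁=0.067, ω₁=1.865, θ₂=0.070, ω₂=0.449, θ₃=-0.075, ω₃=-0.468
apply F[4]=-10.000 → step 5: x=-0.065, v=-1.256, θ₁=0.110, ω₁=2.408, θ₂=0.080, ω₂=0.514, θ₃=-0.086, ω₃=-0.571
apply F[5]=-10.000 → step 6: x=-0.093, v=-1.502, θ₁=0.164, ω₁=2.978, θ₂=0.090, ω₂=0.549, θ₃=-0.098, ω₃=-0.647
apply F[6]=-10.000 → step 7: x=-0.125, v=-1.742, θ₁=0.229, ω₁=3.547, θ₂=0.101, ω₂=0.557, θ₃=-0.111, ω₃=-0.679
apply F[7]=-10.000 → step 8: x=-0.163, v=-1.965, θ₁=0.306, ω₁=4.078, θ₂=0.112, ω₂=0.552, θ₃=-0.125, ω₃=-0.656
apply F[8]=-10.000 → step 9: x=-0.204, v=-2.163, θ₁=0.392, ω₁=4.536, θ₂=0.123, ω₂=0.554, θ₃=-0.137, ω₃=-0.576
apply F[9]=-10.000 → step 10: x=-0.249, v=-2.332, θ₁=0.486, ω₁=4.906, θ₂=0.135, ω₂=0.587, θ₃=-0.148, ω₃=-0.449
apply F[10]=-10.000 → step 11: x=-0.297, v=-2.474, θ₁=0.588, ω₁=5.192, θ₂=0.147, ω₂=0.663, θ₃=-0.155, ω₃=-0.291
apply F[11]=-10.000 → step 12: x=-0.348, v=-2.591, θ₁=0.694, ω₁=5.412, θ₂=0.162, ω₂=0.789, θ₃=-0.159, ω₃=-0.115
apply F[12]=-10.000 → step 13: x=-0.400, v=-2.686, θ₁=0.804, ω₁=5.583, θ₂=0.179, ω₂=0.965, θ₃=-0.160, ω₃=0.069
apply F[13]=-10.000 → step 14: x=-0.455, v=-2.763, θ₁=0.917, ω₁=5.722, θ₂=0.201, ω₂=1.188, θ₃=-0.156, ω₃=0.255
apply F[14]=-10.000 → step 15: x=-0.511, v=-2.823, θ₁=1.032, ω₁=5.839, θ₂=0.227, ω₂=1.454, θ₃=-0.149, ω₃=0.443
apply F[15]=-10.000 → step 16: x=-0.568, v=-2.870, θ₁=1.150, ω₁=5.941, θ₂=0.259, ω₂=1.757, θ₃=-0.139, ω₃=0.633
apply F[16]=-10.000 → step 17: x=-0.626, v=-2.903, θ₁=1.270, ω₁=6.030, θ₂=0.297, ω₂=2.095, θ₃=-0.124, ω₃=0.828
apply F[17]=-10.000 → step 18: x=-0.684, v=-2.924, θ₁=1.391, ω₁=6.106, θ₂=0.343, ω₂=2.462, θ₃=-0.105, ω₃=1.032
apply F[18]=-10.000 → step 19: x=-0.742, v=-2.936, θ₁=1.514, ω₁=6.166, θ₂=0.396, ω₂=2.854, θ₃=-0.083, ω₃=1.252
apply F[19]=-10.000 → step 20: x=-0.801, v=-2.939, θ₁=1.638, ω₁=6.202, θ₂=0.457, ω₂=3.264, θ₃=-0.055, ω₃=1.493
apply F[20]=-10.000 → step 21: x=-0.860, v=-2.937, θ₁=1.762, ω₁=6.207, θ₂=0.527, ω₂=3.686, θ₃=-0.023, ω₃=1.763
apply F[21]=-10.000 → step 22: x=-0.919, v=-2.933, θ₁=1.886, ω₁=6.169, θ₂=0.605, ω₂=4.110, θ₃=0.016, ω₃=2.071
apply F[22]=-10.000 → step 23: x=-0.977, v=-2.932, θ₁=2.008, ω₁=6.073, θ₂=0.691, ω₂=4.526, θ₃=0.060, ω₃=2.426
apply F[23]=-10.000 → step 24: x=-1.036, v=-2.939, θ₁=2.128, ω₁=5.901, θ₂=0.786, ω₂=4.917, θ₃=0.113, ω₃=2.836
apply F[24]=-10.000 → step 25: x=-1.095, v=-2.960, θ₁=2.244, ω₁=5.636, θ₂=0.887, ω₂=5.267, θ₃=0.174, ω₃=3.309
apply F[25]=-10.000 → step 26: x=-1.155, v=-2.999, θ₁=2.353, ω₁=5.261, θ₂=0.996, ω₂=5.553, θ₃=0.246, ω₃=3.849
apply F[26]=-10.000 → step 27: x=-1.215, v=-3.060, θ₁=2.453, ω₁=4.764, θ₂=1.109, ω₂=5.749, θ₃=0.329, ω₃=4.457
apply F[27]=-10.000 → step 28: x=-1.277, v=-3.145, θ₁=2.543, ω₁=4.143, θ₂=1.225, ω₂=5.831, θ₃=0.424, ω₃=5.130
apply F[28]=-10.000 → step 29: x=-1.341, v=-3.252, θ₁=2.618, ω₁=3.403, θ₂=1.341, ω₂=5.779, θ₃=0.534, ω₃=5.861
apply F[29]=-10.000 → step 30: x=-1.407, v=-3.376, θ₁=2.678, ω₁=2.557, θ₂=1.455, ω₂=5.580, θ₃=0.659, ω₃=6.644
apply F[30]=-10.000 → step 31: x=-1.476, v=-3.512, θ₁=2.720, ω₁=1.614, θ₂=1.564, ω₂=5.230, θ₃=0.800, ω₃=7.477
apply F[31]=+10.000 → step 32: x=-1.544, v=-3.225, θ₁=2.751, ω₁=1.452, θ₂=1.662, ω₂=4.569, θ₃=0.958, ω₃=8.291
apply F[32]=+10.000 → step 33: x=-1.605, v=-2.930, θ₁=2.777, ω₁=1.193, θ₂=1.746, ω₂=3.848, θ₃=1.132, ω₃=9.155
apply F[33]=+10.000 → step 34: x=-1.661, v=-2.622, θ₁=2.797, ω₁=0.745, θ₂=1.815, ω₂=3.120, θ₃=1.325, ω₃=10.083
apply F[34]=+10.000 → step 35: x=-1.710, v=-2.293, θ₁=2.805, ω₁=-0.019, θ₂=1.872, ω₂=2.542, θ₃=1.536, ω₃=11.036
apply F[35]=+10.000 → step 36: x=-1.752, v=-1.922, θ₁=2.794, ω₁=-1.208, θ₂=1.920, ω₂=2.462, θ₃=1.765, ω₃=11.827
apply F[36]=+10.000 → step 37: x=-1.786, v=-1.482, θ₁=2.755, ω₁=-2.727, θ₂=1.977, ω₂=3.356, θ₃=2.005, ω₃=12.081
Max |angle| over trajectory = 2.805 rad = 160.7°.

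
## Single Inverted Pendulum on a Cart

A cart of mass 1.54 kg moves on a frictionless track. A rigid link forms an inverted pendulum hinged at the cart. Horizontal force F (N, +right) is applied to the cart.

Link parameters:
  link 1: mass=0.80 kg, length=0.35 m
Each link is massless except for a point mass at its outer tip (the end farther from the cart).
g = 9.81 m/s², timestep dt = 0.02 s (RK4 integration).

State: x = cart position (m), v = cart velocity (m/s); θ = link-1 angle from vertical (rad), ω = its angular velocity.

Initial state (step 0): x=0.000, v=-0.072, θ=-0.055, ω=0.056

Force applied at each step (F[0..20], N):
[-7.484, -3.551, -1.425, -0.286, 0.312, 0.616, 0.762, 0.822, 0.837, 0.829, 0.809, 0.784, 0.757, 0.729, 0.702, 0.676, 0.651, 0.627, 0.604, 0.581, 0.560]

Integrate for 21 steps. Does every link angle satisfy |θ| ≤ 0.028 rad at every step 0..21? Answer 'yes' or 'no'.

Answer: no

Derivation:
apply F[0]=-7.484 → step 1: x=-0.002, v=-0.164, θ=-0.052, ω=0.287
apply F[1]=-3.551 → step 2: x=-0.006, v=-0.205, θ=-0.045, ω=0.378
apply F[2]=-1.425 → step 3: x=-0.010, v=-0.219, θ=-0.037, ω=0.395
apply F[3]=-0.286 → step 4: x=-0.015, v=-0.219, θ=-0.029, ω=0.378
apply F[4]=+0.312 → step 5: x=-0.019, v=-0.213, θ=-0.022, ω=0.344
apply F[5]=+0.616 → step 6: x=-0.023, v=-0.203, θ=-0.016, ω=0.305
apply F[6]=+0.762 → step 7: x=-0.027, v=-0.192, θ=-0.010, ω=0.266
apply F[7]=+0.822 → step 8: x=-0.031, v=-0.180, θ=-0.005, ω=0.229
apply F[8]=+0.837 → step 9: x=-0.034, v=-0.169, θ=-0.001, ω=0.196
apply F[9]=+0.829 → step 10: x=-0.038, v=-0.158, θ=0.003, ω=0.166
apply F[10]=+0.809 → step 11: x=-0.041, v=-0.148, θ=0.006, ω=0.139
apply F[11]=+0.784 → step 12: x=-0.043, v=-0.139, θ=0.008, ω=0.116
apply F[12]=+0.757 → step 13: x=-0.046, v=-0.130, θ=0.010, ω=0.096
apply F[13]=+0.729 → step 14: x=-0.049, v=-0.122, θ=0.012, ω=0.079
apply F[14]=+0.702 → step 15: x=-0.051, v=-0.114, θ=0.014, ω=0.064
apply F[15]=+0.676 → step 16: x=-0.053, v=-0.106, θ=0.015, ω=0.051
apply F[16]=+0.651 → step 17: x=-0.055, v=-0.100, θ=0.016, ω=0.039
apply F[17]=+0.627 → step 18: x=-0.057, v=-0.093, θ=0.016, ω=0.030
apply F[18]=+0.604 → step 19: x=-0.059, v=-0.087, θ=0.017, ω=0.021
apply F[19]=+0.581 → step 20: x=-0.061, v=-0.081, θ=0.017, ω=0.014
apply F[20]=+0.560 → step 21: x=-0.062, v=-0.076, θ=0.017, ω=0.008
Max |angle| over trajectory = 0.055 rad; bound = 0.028 → exceeded.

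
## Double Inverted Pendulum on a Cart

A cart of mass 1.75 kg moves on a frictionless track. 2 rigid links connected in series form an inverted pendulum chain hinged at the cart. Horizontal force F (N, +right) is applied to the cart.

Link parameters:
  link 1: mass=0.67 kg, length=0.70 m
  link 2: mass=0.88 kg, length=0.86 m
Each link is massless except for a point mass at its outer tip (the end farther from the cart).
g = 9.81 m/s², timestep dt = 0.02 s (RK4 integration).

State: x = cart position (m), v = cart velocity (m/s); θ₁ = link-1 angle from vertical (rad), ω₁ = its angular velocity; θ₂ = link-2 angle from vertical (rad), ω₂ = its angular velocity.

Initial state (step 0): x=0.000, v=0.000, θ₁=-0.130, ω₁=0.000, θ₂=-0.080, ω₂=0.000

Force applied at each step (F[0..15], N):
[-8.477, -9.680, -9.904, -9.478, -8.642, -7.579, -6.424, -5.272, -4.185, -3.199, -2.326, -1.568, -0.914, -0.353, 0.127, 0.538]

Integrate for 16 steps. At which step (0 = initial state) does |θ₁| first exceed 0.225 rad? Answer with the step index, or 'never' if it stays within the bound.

Answer: never

Derivation:
apply F[0]=-8.477 → step 1: x=-0.001, v=-0.074, θ₁=-0.130, ω₁=0.049, θ₂=-0.080, ω₂=0.027
apply F[1]=-9.680 → step 2: x=-0.003, v=-0.161, θ₁=-0.128, ω₁=0.118, θ₂=-0.079, ω₂=0.055
apply F[2]=-9.904 → step 3: x=-0.007, v=-0.251, θ₁=-0.125, ω₁=0.192, θ₂=-0.078, ω₂=0.081
apply F[3]=-9.478 → step 4: x=-0.013, v=-0.337, θ₁=-0.120, ω₁=0.262, θ₂=-0.076, ω₂=0.106
apply F[4]=-8.642 → step 5: x=-0.021, v=-0.415, θ₁=-0.114, ω₁=0.323, θ₂=-0.073, ω₂=0.130
apply F[5]=-7.579 → step 6: x=-0.030, v=-0.482, θ₁=-0.107, ω₁=0.373, θ₂=-0.071, ω₂=0.151
apply F[6]=-6.424 → step 7: x=-0.040, v=-0.537, θ₁=-0.100, ω₁=0.410, θ₂=-0.067, ω₂=0.169
apply F[7]=-5.272 → step 8: x=-0.051, v=-0.581, θ₁=-0.091, ω₁=0.434, θ₂=-0.064, ω₂=0.185
apply F[8]=-4.185 → step 9: x=-0.063, v=-0.614, θ₁=-0.082, ω₁=0.447, θ₂=-0.060, ω₂=0.198
apply F[9]=-3.199 → step 10: x=-0.075, v=-0.637, θ₁=-0.073, ω₁=0.451, θ₂=-0.056, ω₂=0.208
apply F[10]=-2.326 → step 11: x=-0.088, v=-0.652, θ₁=-0.064, ω₁=0.448, θ₂=-0.052, ω₂=0.216
apply F[11]=-1.568 → step 12: x=-0.101, v=-0.660, θ₁=-0.056, ω₁=0.438, θ₂=-0.047, ω₂=0.222
apply F[12]=-0.914 → step 13: x=-0.115, v=-0.661, θ₁=-0.047, ω₁=0.424, θ₂=-0.043, ω₂=0.225
apply F[13]=-0.353 → step 14: x=-0.128, v=-0.658, θ₁=-0.039, ω₁=0.406, θ₂=-0.038, ω₂=0.226
apply F[14]=+0.127 → step 15: x=-0.141, v=-0.651, θ₁=-0.031, ω₁=0.386, θ₂=-0.034, ω₂=0.226
apply F[15]=+0.538 → step 16: x=-0.154, v=-0.640, θ₁=-0.023, ω₁=0.365, θ₂=-0.029, ω₂=0.223
max |θ₁| = 0.130 ≤ 0.225 over all 17 states.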